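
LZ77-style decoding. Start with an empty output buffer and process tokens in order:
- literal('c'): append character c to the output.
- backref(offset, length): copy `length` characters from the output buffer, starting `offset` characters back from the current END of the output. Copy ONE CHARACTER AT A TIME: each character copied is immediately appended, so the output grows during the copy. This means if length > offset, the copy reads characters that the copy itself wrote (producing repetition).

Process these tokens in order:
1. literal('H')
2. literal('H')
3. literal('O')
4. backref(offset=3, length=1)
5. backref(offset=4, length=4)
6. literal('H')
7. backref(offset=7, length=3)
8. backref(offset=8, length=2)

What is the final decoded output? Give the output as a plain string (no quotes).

Answer: HHOHHHOHHOHHHH

Derivation:
Token 1: literal('H'). Output: "H"
Token 2: literal('H'). Output: "HH"
Token 3: literal('O'). Output: "HHO"
Token 4: backref(off=3, len=1). Copied 'H' from pos 0. Output: "HHOH"
Token 5: backref(off=4, len=4). Copied 'HHOH' from pos 0. Output: "HHOHHHOH"
Token 6: literal('H'). Output: "HHOHHHOHH"
Token 7: backref(off=7, len=3). Copied 'OHH' from pos 2. Output: "HHOHHHOHHOHH"
Token 8: backref(off=8, len=2). Copied 'HH' from pos 4. Output: "HHOHHHOHHOHHHH"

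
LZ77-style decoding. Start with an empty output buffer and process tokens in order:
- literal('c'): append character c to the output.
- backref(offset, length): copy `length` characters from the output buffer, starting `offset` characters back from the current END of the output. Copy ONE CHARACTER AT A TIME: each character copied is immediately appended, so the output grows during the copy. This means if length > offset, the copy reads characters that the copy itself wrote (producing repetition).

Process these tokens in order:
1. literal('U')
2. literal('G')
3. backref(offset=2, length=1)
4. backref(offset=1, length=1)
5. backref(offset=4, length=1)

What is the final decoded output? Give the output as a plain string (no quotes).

Answer: UGUUU

Derivation:
Token 1: literal('U'). Output: "U"
Token 2: literal('G'). Output: "UG"
Token 3: backref(off=2, len=1). Copied 'U' from pos 0. Output: "UGU"
Token 4: backref(off=1, len=1). Copied 'U' from pos 2. Output: "UGUU"
Token 5: backref(off=4, len=1). Copied 'U' from pos 0. Output: "UGUUU"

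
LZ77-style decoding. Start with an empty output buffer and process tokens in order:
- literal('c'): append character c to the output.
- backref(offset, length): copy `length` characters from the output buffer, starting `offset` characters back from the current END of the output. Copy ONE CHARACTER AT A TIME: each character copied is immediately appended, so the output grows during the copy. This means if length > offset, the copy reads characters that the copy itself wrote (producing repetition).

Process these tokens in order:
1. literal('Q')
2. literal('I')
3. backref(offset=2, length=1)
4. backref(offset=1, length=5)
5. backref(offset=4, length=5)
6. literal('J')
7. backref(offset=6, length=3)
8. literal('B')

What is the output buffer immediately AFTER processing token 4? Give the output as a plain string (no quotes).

Answer: QIQQQQQQ

Derivation:
Token 1: literal('Q'). Output: "Q"
Token 2: literal('I'). Output: "QI"
Token 3: backref(off=2, len=1). Copied 'Q' from pos 0. Output: "QIQ"
Token 4: backref(off=1, len=5) (overlapping!). Copied 'QQQQQ' from pos 2. Output: "QIQQQQQQ"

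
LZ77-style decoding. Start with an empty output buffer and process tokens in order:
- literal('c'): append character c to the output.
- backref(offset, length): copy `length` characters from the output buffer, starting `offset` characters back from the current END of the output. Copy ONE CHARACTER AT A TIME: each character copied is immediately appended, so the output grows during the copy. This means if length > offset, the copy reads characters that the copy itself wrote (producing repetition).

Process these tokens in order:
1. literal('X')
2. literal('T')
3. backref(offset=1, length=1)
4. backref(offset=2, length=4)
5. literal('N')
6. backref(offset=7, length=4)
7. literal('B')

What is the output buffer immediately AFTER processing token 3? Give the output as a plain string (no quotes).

Answer: XTT

Derivation:
Token 1: literal('X'). Output: "X"
Token 2: literal('T'). Output: "XT"
Token 3: backref(off=1, len=1). Copied 'T' from pos 1. Output: "XTT"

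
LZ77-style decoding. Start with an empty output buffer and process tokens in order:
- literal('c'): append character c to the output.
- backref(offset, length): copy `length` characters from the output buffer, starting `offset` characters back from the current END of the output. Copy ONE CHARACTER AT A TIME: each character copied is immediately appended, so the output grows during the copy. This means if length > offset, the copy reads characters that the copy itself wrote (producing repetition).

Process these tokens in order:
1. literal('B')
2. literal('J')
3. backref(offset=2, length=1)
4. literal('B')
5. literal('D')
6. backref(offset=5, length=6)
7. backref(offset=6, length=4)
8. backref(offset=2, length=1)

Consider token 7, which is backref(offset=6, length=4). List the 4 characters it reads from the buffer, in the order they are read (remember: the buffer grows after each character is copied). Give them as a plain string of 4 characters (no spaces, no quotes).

Answer: BJBB

Derivation:
Token 1: literal('B'). Output: "B"
Token 2: literal('J'). Output: "BJ"
Token 3: backref(off=2, len=1). Copied 'B' from pos 0. Output: "BJB"
Token 4: literal('B'). Output: "BJBB"
Token 5: literal('D'). Output: "BJBBD"
Token 6: backref(off=5, len=6) (overlapping!). Copied 'BJBBDB' from pos 0. Output: "BJBBDBJBBDB"
Token 7: backref(off=6, len=4). Buffer before: "BJBBDBJBBDB" (len 11)
  byte 1: read out[5]='B', append. Buffer now: "BJBBDBJBBDBB"
  byte 2: read out[6]='J', append. Buffer now: "BJBBDBJBBDBBJ"
  byte 3: read out[7]='B', append. Buffer now: "BJBBDBJBBDBBJB"
  byte 4: read out[8]='B', append. Buffer now: "BJBBDBJBBDBBJBB"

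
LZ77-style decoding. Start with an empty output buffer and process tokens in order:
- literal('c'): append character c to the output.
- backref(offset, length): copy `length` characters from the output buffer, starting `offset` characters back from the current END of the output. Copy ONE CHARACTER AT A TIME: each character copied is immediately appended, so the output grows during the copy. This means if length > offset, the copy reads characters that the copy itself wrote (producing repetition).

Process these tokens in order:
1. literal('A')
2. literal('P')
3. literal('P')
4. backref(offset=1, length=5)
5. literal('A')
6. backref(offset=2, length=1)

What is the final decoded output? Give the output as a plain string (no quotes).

Answer: APPPPPPPAP

Derivation:
Token 1: literal('A'). Output: "A"
Token 2: literal('P'). Output: "AP"
Token 3: literal('P'). Output: "APP"
Token 4: backref(off=1, len=5) (overlapping!). Copied 'PPPPP' from pos 2. Output: "APPPPPPP"
Token 5: literal('A'). Output: "APPPPPPPA"
Token 6: backref(off=2, len=1). Copied 'P' from pos 7. Output: "APPPPPPPAP"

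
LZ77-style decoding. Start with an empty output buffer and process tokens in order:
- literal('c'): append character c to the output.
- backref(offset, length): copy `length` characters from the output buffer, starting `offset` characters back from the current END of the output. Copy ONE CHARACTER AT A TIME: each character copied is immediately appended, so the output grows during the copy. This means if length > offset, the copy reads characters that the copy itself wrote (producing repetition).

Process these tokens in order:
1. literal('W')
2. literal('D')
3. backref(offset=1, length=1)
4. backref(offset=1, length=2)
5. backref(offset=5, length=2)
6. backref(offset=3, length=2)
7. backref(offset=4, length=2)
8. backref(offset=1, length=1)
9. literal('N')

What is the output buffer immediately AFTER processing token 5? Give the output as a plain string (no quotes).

Answer: WDDDDWD

Derivation:
Token 1: literal('W'). Output: "W"
Token 2: literal('D'). Output: "WD"
Token 3: backref(off=1, len=1). Copied 'D' from pos 1. Output: "WDD"
Token 4: backref(off=1, len=2) (overlapping!). Copied 'DD' from pos 2. Output: "WDDDD"
Token 5: backref(off=5, len=2). Copied 'WD' from pos 0. Output: "WDDDDWD"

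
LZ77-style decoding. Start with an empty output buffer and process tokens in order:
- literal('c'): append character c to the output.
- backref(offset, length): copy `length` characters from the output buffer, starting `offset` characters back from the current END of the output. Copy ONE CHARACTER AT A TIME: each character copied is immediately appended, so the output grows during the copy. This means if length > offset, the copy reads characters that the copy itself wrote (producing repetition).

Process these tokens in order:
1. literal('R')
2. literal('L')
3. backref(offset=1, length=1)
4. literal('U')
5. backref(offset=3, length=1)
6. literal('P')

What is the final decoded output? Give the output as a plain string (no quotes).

Token 1: literal('R'). Output: "R"
Token 2: literal('L'). Output: "RL"
Token 3: backref(off=1, len=1). Copied 'L' from pos 1. Output: "RLL"
Token 4: literal('U'). Output: "RLLU"
Token 5: backref(off=3, len=1). Copied 'L' from pos 1. Output: "RLLUL"
Token 6: literal('P'). Output: "RLLULP"

Answer: RLLULP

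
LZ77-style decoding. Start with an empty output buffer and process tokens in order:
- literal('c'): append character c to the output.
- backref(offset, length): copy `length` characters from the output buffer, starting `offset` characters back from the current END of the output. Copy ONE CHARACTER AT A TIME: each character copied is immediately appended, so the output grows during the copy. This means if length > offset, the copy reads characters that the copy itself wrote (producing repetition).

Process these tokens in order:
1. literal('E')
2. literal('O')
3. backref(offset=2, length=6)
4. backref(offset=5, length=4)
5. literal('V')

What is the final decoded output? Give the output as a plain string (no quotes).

Answer: EOEOEOEOOEOEV

Derivation:
Token 1: literal('E'). Output: "E"
Token 2: literal('O'). Output: "EO"
Token 3: backref(off=2, len=6) (overlapping!). Copied 'EOEOEO' from pos 0. Output: "EOEOEOEO"
Token 4: backref(off=5, len=4). Copied 'OEOE' from pos 3. Output: "EOEOEOEOOEOE"
Token 5: literal('V'). Output: "EOEOEOEOOEOEV"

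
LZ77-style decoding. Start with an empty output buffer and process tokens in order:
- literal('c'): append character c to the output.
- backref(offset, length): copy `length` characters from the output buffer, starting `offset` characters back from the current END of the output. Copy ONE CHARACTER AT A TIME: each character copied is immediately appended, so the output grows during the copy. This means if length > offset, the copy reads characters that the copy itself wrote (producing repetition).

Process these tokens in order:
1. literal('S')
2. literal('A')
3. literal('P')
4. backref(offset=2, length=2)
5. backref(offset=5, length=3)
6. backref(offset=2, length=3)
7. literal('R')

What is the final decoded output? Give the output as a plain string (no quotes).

Answer: SAPAPSAPAPAR

Derivation:
Token 1: literal('S'). Output: "S"
Token 2: literal('A'). Output: "SA"
Token 3: literal('P'). Output: "SAP"
Token 4: backref(off=2, len=2). Copied 'AP' from pos 1. Output: "SAPAP"
Token 5: backref(off=5, len=3). Copied 'SAP' from pos 0. Output: "SAPAPSAP"
Token 6: backref(off=2, len=3) (overlapping!). Copied 'APA' from pos 6. Output: "SAPAPSAPAPA"
Token 7: literal('R'). Output: "SAPAPSAPAPAR"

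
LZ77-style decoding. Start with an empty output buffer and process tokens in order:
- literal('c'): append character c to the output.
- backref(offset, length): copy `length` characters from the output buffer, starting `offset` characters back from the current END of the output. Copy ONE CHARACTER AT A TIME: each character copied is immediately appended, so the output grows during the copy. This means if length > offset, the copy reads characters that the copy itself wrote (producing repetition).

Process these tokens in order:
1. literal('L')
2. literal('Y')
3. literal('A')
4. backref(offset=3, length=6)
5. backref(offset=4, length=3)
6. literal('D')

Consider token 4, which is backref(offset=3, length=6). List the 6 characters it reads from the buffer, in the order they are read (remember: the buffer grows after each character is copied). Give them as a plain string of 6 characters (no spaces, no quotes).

Answer: LYALYA

Derivation:
Token 1: literal('L'). Output: "L"
Token 2: literal('Y'). Output: "LY"
Token 3: literal('A'). Output: "LYA"
Token 4: backref(off=3, len=6). Buffer before: "LYA" (len 3)
  byte 1: read out[0]='L', append. Buffer now: "LYAL"
  byte 2: read out[1]='Y', append. Buffer now: "LYALY"
  byte 3: read out[2]='A', append. Buffer now: "LYALYA"
  byte 4: read out[3]='L', append. Buffer now: "LYALYAL"
  byte 5: read out[4]='Y', append. Buffer now: "LYALYALY"
  byte 6: read out[5]='A', append. Buffer now: "LYALYALYA"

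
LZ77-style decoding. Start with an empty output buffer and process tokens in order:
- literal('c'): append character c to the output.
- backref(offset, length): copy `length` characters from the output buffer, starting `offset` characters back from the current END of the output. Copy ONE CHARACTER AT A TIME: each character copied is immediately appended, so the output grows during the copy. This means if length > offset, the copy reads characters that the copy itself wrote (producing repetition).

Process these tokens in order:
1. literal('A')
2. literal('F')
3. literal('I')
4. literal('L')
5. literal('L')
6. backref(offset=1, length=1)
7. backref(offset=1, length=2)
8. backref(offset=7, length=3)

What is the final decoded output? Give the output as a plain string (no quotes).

Token 1: literal('A'). Output: "A"
Token 2: literal('F'). Output: "AF"
Token 3: literal('I'). Output: "AFI"
Token 4: literal('L'). Output: "AFIL"
Token 5: literal('L'). Output: "AFILL"
Token 6: backref(off=1, len=1). Copied 'L' from pos 4. Output: "AFILLL"
Token 7: backref(off=1, len=2) (overlapping!). Copied 'LL' from pos 5. Output: "AFILLLLL"
Token 8: backref(off=7, len=3). Copied 'FIL' from pos 1. Output: "AFILLLLLFIL"

Answer: AFILLLLLFIL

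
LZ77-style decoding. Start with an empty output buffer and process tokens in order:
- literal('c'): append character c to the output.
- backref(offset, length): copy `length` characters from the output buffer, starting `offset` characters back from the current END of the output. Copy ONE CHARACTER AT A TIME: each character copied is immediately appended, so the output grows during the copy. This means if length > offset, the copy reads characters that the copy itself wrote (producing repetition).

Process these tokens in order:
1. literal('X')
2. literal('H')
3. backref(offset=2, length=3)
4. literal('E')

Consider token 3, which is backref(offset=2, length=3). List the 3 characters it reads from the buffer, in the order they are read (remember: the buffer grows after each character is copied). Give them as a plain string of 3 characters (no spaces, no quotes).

Answer: XHX

Derivation:
Token 1: literal('X'). Output: "X"
Token 2: literal('H'). Output: "XH"
Token 3: backref(off=2, len=3). Buffer before: "XH" (len 2)
  byte 1: read out[0]='X', append. Buffer now: "XHX"
  byte 2: read out[1]='H', append. Buffer now: "XHXH"
  byte 3: read out[2]='X', append. Buffer now: "XHXHX"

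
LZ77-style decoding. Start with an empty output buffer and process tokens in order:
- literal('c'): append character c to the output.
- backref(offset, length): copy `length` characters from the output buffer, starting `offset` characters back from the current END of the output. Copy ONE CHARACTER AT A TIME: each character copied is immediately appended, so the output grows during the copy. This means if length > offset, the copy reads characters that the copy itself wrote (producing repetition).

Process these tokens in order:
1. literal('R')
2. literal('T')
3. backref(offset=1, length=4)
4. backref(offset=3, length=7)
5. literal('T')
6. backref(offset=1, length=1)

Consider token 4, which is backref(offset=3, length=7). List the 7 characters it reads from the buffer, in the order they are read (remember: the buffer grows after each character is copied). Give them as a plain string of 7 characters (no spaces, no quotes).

Token 1: literal('R'). Output: "R"
Token 2: literal('T'). Output: "RT"
Token 3: backref(off=1, len=4) (overlapping!). Copied 'TTTT' from pos 1. Output: "RTTTTT"
Token 4: backref(off=3, len=7). Buffer before: "RTTTTT" (len 6)
  byte 1: read out[3]='T', append. Buffer now: "RTTTTTT"
  byte 2: read out[4]='T', append. Buffer now: "RTTTTTTT"
  byte 3: read out[5]='T', append. Buffer now: "RTTTTTTTT"
  byte 4: read out[6]='T', append. Buffer now: "RTTTTTTTTT"
  byte 5: read out[7]='T', append. Buffer now: "RTTTTTTTTTT"
  byte 6: read out[8]='T', append. Buffer now: "RTTTTTTTTTTT"
  byte 7: read out[9]='T', append. Buffer now: "RTTTTTTTTTTTT"

Answer: TTTTTTT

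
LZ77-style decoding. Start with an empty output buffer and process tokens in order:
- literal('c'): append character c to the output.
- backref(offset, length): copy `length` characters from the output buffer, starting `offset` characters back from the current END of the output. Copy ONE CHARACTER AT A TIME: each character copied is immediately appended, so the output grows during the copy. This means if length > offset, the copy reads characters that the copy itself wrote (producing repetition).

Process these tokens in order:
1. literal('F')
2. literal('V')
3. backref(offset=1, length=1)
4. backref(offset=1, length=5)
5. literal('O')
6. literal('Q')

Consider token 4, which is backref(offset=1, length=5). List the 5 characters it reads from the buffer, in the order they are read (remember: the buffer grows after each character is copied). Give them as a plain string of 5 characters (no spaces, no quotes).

Token 1: literal('F'). Output: "F"
Token 2: literal('V'). Output: "FV"
Token 3: backref(off=1, len=1). Copied 'V' from pos 1. Output: "FVV"
Token 4: backref(off=1, len=5). Buffer before: "FVV" (len 3)
  byte 1: read out[2]='V', append. Buffer now: "FVVV"
  byte 2: read out[3]='V', append. Buffer now: "FVVVV"
  byte 3: read out[4]='V', append. Buffer now: "FVVVVV"
  byte 4: read out[5]='V', append. Buffer now: "FVVVVVV"
  byte 5: read out[6]='V', append. Buffer now: "FVVVVVVV"

Answer: VVVVV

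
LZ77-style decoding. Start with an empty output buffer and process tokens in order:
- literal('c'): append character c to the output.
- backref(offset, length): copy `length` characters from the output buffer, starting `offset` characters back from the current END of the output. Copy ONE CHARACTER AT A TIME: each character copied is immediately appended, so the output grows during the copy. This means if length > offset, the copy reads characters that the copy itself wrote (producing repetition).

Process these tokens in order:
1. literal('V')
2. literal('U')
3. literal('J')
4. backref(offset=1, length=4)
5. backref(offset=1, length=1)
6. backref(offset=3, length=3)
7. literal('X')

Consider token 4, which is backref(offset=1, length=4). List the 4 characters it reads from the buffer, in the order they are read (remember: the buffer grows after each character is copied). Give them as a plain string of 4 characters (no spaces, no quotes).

Answer: JJJJ

Derivation:
Token 1: literal('V'). Output: "V"
Token 2: literal('U'). Output: "VU"
Token 3: literal('J'). Output: "VUJ"
Token 4: backref(off=1, len=4). Buffer before: "VUJ" (len 3)
  byte 1: read out[2]='J', append. Buffer now: "VUJJ"
  byte 2: read out[3]='J', append. Buffer now: "VUJJJ"
  byte 3: read out[4]='J', append. Buffer now: "VUJJJJ"
  byte 4: read out[5]='J', append. Buffer now: "VUJJJJJ"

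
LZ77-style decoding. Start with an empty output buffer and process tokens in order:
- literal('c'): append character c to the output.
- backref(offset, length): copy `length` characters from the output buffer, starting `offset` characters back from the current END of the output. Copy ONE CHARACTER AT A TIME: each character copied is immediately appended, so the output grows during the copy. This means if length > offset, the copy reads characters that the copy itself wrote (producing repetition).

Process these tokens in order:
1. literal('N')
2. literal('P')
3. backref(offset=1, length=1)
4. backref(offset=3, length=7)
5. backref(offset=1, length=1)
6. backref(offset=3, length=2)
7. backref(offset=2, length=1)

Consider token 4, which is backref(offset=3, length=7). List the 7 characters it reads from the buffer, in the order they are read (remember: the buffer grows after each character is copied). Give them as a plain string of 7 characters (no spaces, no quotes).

Answer: NPPNPPN

Derivation:
Token 1: literal('N'). Output: "N"
Token 2: literal('P'). Output: "NP"
Token 3: backref(off=1, len=1). Copied 'P' from pos 1. Output: "NPP"
Token 4: backref(off=3, len=7). Buffer before: "NPP" (len 3)
  byte 1: read out[0]='N', append. Buffer now: "NPPN"
  byte 2: read out[1]='P', append. Buffer now: "NPPNP"
  byte 3: read out[2]='P', append. Buffer now: "NPPNPP"
  byte 4: read out[3]='N', append. Buffer now: "NPPNPPN"
  byte 5: read out[4]='P', append. Buffer now: "NPPNPPNP"
  byte 6: read out[5]='P', append. Buffer now: "NPPNPPNPP"
  byte 7: read out[6]='N', append. Buffer now: "NPPNPPNPPN"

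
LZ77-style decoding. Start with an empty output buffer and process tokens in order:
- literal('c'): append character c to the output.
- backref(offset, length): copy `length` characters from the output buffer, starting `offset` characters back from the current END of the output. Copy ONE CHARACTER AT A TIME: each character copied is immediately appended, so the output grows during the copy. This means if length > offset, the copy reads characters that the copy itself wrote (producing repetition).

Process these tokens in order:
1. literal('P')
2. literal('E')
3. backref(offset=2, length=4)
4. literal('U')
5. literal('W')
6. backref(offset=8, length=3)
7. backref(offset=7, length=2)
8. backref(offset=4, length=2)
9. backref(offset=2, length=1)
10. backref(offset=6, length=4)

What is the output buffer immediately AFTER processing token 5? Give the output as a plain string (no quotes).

Answer: PEPEPEUW

Derivation:
Token 1: literal('P'). Output: "P"
Token 2: literal('E'). Output: "PE"
Token 3: backref(off=2, len=4) (overlapping!). Copied 'PEPE' from pos 0. Output: "PEPEPE"
Token 4: literal('U'). Output: "PEPEPEU"
Token 5: literal('W'). Output: "PEPEPEUW"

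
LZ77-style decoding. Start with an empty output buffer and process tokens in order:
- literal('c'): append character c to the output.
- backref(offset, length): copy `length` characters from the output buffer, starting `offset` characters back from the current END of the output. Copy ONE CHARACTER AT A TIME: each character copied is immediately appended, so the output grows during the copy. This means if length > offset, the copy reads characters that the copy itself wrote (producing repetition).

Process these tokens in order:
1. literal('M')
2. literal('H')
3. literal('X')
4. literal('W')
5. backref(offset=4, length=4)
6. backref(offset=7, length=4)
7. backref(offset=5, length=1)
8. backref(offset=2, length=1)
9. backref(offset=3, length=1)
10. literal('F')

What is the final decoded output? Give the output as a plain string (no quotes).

Answer: MHXWMHXWHXWMWMMF

Derivation:
Token 1: literal('M'). Output: "M"
Token 2: literal('H'). Output: "MH"
Token 3: literal('X'). Output: "MHX"
Token 4: literal('W'). Output: "MHXW"
Token 5: backref(off=4, len=4). Copied 'MHXW' from pos 0. Output: "MHXWMHXW"
Token 6: backref(off=7, len=4). Copied 'HXWM' from pos 1. Output: "MHXWMHXWHXWM"
Token 7: backref(off=5, len=1). Copied 'W' from pos 7. Output: "MHXWMHXWHXWMW"
Token 8: backref(off=2, len=1). Copied 'M' from pos 11. Output: "MHXWMHXWHXWMWM"
Token 9: backref(off=3, len=1). Copied 'M' from pos 11. Output: "MHXWMHXWHXWMWMM"
Token 10: literal('F'). Output: "MHXWMHXWHXWMWMMF"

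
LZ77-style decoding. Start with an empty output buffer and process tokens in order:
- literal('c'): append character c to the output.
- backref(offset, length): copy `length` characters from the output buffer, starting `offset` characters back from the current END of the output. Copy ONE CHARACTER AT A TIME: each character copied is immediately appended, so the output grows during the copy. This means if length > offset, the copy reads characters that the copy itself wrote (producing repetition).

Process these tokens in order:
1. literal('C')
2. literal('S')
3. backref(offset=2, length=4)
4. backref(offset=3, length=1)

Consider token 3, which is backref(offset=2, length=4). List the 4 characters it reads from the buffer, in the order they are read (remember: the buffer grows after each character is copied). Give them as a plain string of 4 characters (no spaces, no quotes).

Answer: CSCS

Derivation:
Token 1: literal('C'). Output: "C"
Token 2: literal('S'). Output: "CS"
Token 3: backref(off=2, len=4). Buffer before: "CS" (len 2)
  byte 1: read out[0]='C', append. Buffer now: "CSC"
  byte 2: read out[1]='S', append. Buffer now: "CSCS"
  byte 3: read out[2]='C', append. Buffer now: "CSCSC"
  byte 4: read out[3]='S', append. Buffer now: "CSCSCS"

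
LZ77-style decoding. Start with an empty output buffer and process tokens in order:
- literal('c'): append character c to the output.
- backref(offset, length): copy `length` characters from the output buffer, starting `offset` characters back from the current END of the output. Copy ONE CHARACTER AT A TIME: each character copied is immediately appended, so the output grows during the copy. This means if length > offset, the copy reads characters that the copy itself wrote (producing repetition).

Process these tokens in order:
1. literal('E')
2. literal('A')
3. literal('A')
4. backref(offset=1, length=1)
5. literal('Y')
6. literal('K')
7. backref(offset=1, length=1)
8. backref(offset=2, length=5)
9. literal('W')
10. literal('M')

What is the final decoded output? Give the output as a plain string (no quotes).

Token 1: literal('E'). Output: "E"
Token 2: literal('A'). Output: "EA"
Token 3: literal('A'). Output: "EAA"
Token 4: backref(off=1, len=1). Copied 'A' from pos 2. Output: "EAAA"
Token 5: literal('Y'). Output: "EAAAY"
Token 6: literal('K'). Output: "EAAAYK"
Token 7: backref(off=1, len=1). Copied 'K' from pos 5. Output: "EAAAYKK"
Token 8: backref(off=2, len=5) (overlapping!). Copied 'KKKKK' from pos 5. Output: "EAAAYKKKKKKK"
Token 9: literal('W'). Output: "EAAAYKKKKKKKW"
Token 10: literal('M'). Output: "EAAAYKKKKKKKWM"

Answer: EAAAYKKKKKKKWM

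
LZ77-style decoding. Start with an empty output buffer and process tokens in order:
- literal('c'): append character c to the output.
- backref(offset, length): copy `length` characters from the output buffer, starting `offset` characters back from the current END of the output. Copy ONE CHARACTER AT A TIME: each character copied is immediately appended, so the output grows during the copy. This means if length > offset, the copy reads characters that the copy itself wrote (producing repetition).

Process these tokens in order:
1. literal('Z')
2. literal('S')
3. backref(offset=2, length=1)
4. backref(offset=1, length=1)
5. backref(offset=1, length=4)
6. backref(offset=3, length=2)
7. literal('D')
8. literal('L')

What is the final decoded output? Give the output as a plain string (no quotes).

Token 1: literal('Z'). Output: "Z"
Token 2: literal('S'). Output: "ZS"
Token 3: backref(off=2, len=1). Copied 'Z' from pos 0. Output: "ZSZ"
Token 4: backref(off=1, len=1). Copied 'Z' from pos 2. Output: "ZSZZ"
Token 5: backref(off=1, len=4) (overlapping!). Copied 'ZZZZ' from pos 3. Output: "ZSZZZZZZ"
Token 6: backref(off=3, len=2). Copied 'ZZ' from pos 5. Output: "ZSZZZZZZZZ"
Token 7: literal('D'). Output: "ZSZZZZZZZZD"
Token 8: literal('L'). Output: "ZSZZZZZZZZDL"

Answer: ZSZZZZZZZZDL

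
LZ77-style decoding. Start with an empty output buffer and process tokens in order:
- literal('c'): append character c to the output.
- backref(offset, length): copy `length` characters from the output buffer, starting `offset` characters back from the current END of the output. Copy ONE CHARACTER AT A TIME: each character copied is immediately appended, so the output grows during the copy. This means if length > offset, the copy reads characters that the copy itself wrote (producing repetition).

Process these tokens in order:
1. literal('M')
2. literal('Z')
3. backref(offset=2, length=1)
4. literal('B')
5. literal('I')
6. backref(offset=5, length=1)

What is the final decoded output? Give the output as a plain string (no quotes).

Answer: MZMBIM

Derivation:
Token 1: literal('M'). Output: "M"
Token 2: literal('Z'). Output: "MZ"
Token 3: backref(off=2, len=1). Copied 'M' from pos 0. Output: "MZM"
Token 4: literal('B'). Output: "MZMB"
Token 5: literal('I'). Output: "MZMBI"
Token 6: backref(off=5, len=1). Copied 'M' from pos 0. Output: "MZMBIM"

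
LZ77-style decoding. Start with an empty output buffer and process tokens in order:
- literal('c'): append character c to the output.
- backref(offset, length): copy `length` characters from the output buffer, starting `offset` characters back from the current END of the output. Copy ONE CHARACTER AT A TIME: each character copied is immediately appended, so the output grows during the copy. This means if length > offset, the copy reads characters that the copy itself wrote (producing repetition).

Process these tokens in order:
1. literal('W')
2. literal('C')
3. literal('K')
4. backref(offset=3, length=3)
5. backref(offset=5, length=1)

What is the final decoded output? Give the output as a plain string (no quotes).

Token 1: literal('W'). Output: "W"
Token 2: literal('C'). Output: "WC"
Token 3: literal('K'). Output: "WCK"
Token 4: backref(off=3, len=3). Copied 'WCK' from pos 0. Output: "WCKWCK"
Token 5: backref(off=5, len=1). Copied 'C' from pos 1. Output: "WCKWCKC"

Answer: WCKWCKC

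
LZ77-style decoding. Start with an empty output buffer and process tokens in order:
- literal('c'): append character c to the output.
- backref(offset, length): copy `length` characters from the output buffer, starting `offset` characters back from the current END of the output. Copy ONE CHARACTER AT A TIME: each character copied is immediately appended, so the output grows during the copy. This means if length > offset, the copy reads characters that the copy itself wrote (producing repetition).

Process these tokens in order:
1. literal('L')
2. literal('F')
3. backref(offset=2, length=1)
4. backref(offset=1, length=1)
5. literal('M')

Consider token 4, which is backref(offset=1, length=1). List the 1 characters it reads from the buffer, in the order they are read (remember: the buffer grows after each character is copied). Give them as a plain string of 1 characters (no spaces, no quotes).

Token 1: literal('L'). Output: "L"
Token 2: literal('F'). Output: "LF"
Token 3: backref(off=2, len=1). Copied 'L' from pos 0. Output: "LFL"
Token 4: backref(off=1, len=1). Buffer before: "LFL" (len 3)
  byte 1: read out[2]='L', append. Buffer now: "LFLL"

Answer: L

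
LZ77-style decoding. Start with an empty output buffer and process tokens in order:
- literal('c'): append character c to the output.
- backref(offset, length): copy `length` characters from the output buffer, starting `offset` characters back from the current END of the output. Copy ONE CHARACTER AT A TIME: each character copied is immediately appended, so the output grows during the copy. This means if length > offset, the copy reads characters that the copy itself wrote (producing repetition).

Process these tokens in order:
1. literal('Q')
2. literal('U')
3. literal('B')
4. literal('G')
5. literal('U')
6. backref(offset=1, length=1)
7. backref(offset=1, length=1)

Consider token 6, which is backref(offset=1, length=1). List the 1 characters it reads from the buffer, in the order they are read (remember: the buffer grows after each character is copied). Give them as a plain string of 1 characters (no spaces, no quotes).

Answer: U

Derivation:
Token 1: literal('Q'). Output: "Q"
Token 2: literal('U'). Output: "QU"
Token 3: literal('B'). Output: "QUB"
Token 4: literal('G'). Output: "QUBG"
Token 5: literal('U'). Output: "QUBGU"
Token 6: backref(off=1, len=1). Buffer before: "QUBGU" (len 5)
  byte 1: read out[4]='U', append. Buffer now: "QUBGUU"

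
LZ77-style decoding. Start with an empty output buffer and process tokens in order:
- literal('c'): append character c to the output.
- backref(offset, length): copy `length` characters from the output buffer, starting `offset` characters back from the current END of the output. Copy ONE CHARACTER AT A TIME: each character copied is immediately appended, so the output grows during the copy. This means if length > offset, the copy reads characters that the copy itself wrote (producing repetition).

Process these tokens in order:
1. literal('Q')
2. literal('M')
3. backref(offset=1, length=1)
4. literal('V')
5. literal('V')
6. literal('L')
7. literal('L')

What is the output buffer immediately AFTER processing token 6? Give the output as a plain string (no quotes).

Answer: QMMVVL

Derivation:
Token 1: literal('Q'). Output: "Q"
Token 2: literal('M'). Output: "QM"
Token 3: backref(off=1, len=1). Copied 'M' from pos 1. Output: "QMM"
Token 4: literal('V'). Output: "QMMV"
Token 5: literal('V'). Output: "QMMVV"
Token 6: literal('L'). Output: "QMMVVL"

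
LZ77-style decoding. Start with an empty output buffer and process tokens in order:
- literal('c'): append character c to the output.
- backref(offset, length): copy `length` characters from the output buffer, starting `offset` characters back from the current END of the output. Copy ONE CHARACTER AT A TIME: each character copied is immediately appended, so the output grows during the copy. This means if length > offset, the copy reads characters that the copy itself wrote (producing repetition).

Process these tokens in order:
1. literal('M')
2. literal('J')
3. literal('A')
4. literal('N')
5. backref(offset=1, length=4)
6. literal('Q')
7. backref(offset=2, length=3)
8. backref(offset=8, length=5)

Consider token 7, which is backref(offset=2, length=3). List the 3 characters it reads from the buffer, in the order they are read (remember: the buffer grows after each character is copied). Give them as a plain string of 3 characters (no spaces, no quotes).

Answer: NQN

Derivation:
Token 1: literal('M'). Output: "M"
Token 2: literal('J'). Output: "MJ"
Token 3: literal('A'). Output: "MJA"
Token 4: literal('N'). Output: "MJAN"
Token 5: backref(off=1, len=4) (overlapping!). Copied 'NNNN' from pos 3. Output: "MJANNNNN"
Token 6: literal('Q'). Output: "MJANNNNNQ"
Token 7: backref(off=2, len=3). Buffer before: "MJANNNNNQ" (len 9)
  byte 1: read out[7]='N', append. Buffer now: "MJANNNNNQN"
  byte 2: read out[8]='Q', append. Buffer now: "MJANNNNNQNQ"
  byte 3: read out[9]='N', append. Buffer now: "MJANNNNNQNQN"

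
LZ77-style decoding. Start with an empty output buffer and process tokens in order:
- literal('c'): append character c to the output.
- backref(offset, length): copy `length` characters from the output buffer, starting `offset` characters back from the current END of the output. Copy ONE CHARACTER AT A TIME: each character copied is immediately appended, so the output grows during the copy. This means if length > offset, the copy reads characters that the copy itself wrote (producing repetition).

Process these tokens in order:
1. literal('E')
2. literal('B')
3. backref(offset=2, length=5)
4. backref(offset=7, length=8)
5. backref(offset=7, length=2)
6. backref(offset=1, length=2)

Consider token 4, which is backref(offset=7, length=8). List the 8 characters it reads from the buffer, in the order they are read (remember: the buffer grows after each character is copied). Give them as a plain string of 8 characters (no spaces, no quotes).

Token 1: literal('E'). Output: "E"
Token 2: literal('B'). Output: "EB"
Token 3: backref(off=2, len=5) (overlapping!). Copied 'EBEBE' from pos 0. Output: "EBEBEBE"
Token 4: backref(off=7, len=8). Buffer before: "EBEBEBE" (len 7)
  byte 1: read out[0]='E', append. Buffer now: "EBEBEBEE"
  byte 2: read out[1]='B', append. Buffer now: "EBEBEBEEB"
  byte 3: read out[2]='E', append. Buffer now: "EBEBEBEEBE"
  byte 4: read out[3]='B', append. Buffer now: "EBEBEBEEBEB"
  byte 5: read out[4]='E', append. Buffer now: "EBEBEBEEBEBE"
  byte 6: read out[5]='B', append. Buffer now: "EBEBEBEEBEBEB"
  byte 7: read out[6]='E', append. Buffer now: "EBEBEBEEBEBEBE"
  byte 8: read out[7]='E', append. Buffer now: "EBEBEBEEBEBEBEE"

Answer: EBEBEBEE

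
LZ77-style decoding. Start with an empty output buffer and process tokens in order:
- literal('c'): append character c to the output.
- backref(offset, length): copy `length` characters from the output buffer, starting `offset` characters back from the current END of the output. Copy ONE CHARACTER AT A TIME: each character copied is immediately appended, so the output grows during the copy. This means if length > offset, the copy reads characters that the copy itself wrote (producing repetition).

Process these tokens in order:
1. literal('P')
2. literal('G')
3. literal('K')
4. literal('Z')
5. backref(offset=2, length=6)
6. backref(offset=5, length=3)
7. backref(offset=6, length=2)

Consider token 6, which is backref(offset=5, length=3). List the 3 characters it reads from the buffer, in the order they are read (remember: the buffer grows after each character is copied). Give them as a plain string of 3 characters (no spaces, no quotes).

Answer: ZKZ

Derivation:
Token 1: literal('P'). Output: "P"
Token 2: literal('G'). Output: "PG"
Token 3: literal('K'). Output: "PGK"
Token 4: literal('Z'). Output: "PGKZ"
Token 5: backref(off=2, len=6) (overlapping!). Copied 'KZKZKZ' from pos 2. Output: "PGKZKZKZKZ"
Token 6: backref(off=5, len=3). Buffer before: "PGKZKZKZKZ" (len 10)
  byte 1: read out[5]='Z', append. Buffer now: "PGKZKZKZKZZ"
  byte 2: read out[6]='K', append. Buffer now: "PGKZKZKZKZZK"
  byte 3: read out[7]='Z', append. Buffer now: "PGKZKZKZKZZKZ"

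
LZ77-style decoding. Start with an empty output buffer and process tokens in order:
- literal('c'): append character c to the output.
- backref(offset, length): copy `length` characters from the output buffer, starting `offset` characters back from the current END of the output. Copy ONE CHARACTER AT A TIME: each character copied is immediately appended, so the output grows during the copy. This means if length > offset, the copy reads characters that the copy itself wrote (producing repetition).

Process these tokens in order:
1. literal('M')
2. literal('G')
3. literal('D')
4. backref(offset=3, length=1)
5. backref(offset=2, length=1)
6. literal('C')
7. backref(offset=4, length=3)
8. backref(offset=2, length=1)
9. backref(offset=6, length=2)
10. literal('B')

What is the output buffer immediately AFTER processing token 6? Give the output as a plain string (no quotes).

Answer: MGDMDC

Derivation:
Token 1: literal('M'). Output: "M"
Token 2: literal('G'). Output: "MG"
Token 3: literal('D'). Output: "MGD"
Token 4: backref(off=3, len=1). Copied 'M' from pos 0. Output: "MGDM"
Token 5: backref(off=2, len=1). Copied 'D' from pos 2. Output: "MGDMD"
Token 6: literal('C'). Output: "MGDMDC"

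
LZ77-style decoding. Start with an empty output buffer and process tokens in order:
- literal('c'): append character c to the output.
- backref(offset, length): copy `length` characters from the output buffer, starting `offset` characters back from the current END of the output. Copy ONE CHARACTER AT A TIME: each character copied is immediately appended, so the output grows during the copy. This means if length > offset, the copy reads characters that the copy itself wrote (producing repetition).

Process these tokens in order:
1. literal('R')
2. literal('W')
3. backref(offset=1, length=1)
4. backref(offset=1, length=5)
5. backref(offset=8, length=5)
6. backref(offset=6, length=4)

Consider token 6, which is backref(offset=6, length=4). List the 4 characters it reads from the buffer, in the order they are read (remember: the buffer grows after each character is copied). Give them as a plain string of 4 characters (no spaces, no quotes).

Token 1: literal('R'). Output: "R"
Token 2: literal('W'). Output: "RW"
Token 3: backref(off=1, len=1). Copied 'W' from pos 1. Output: "RWW"
Token 4: backref(off=1, len=5) (overlapping!). Copied 'WWWWW' from pos 2. Output: "RWWWWWWW"
Token 5: backref(off=8, len=5). Copied 'RWWWW' from pos 0. Output: "RWWWWWWWRWWWW"
Token 6: backref(off=6, len=4). Buffer before: "RWWWWWWWRWWWW" (len 13)
  byte 1: read out[7]='W', append. Buffer now: "RWWWWWWWRWWWWW"
  byte 2: read out[8]='R', append. Buffer now: "RWWWWWWWRWWWWWR"
  byte 3: read out[9]='W', append. Buffer now: "RWWWWWWWRWWWWWRW"
  byte 4: read out[10]='W', append. Buffer now: "RWWWWWWWRWWWWWRWW"

Answer: WRWW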